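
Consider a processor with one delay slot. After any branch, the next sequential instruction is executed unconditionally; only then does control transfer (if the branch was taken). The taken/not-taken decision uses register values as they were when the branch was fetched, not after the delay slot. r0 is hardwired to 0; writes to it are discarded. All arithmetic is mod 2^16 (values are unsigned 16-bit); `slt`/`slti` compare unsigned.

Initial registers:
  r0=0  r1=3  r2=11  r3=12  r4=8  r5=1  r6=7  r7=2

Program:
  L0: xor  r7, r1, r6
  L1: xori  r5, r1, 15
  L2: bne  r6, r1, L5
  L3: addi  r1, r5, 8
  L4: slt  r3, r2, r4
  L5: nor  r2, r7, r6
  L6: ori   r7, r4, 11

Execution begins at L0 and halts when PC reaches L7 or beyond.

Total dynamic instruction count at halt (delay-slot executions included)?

6

PC=0  xor  r7, r1, r6        | r0=0 r1=3 r2=11 r3=12 r4=8 r5=1 r6=7 r7=4
PC=1  xori  r5, r1, 15       | r0=0 r1=3 r2=11 r3=12 r4=8 r5=12 r6=7 r7=4
PC=2  bne  r6, r1, L5        | r0=0 r1=3 r2=11 r3=12 r4=8 r5=12 r6=7 r7=4  [TAKEN]
PC=3  addi  r1, r5, 8        | r0=0 r1=20 r2=11 r3=12 r4=8 r5=12 r6=7 r7=4
PC=5  nor  r2, r7, r6        | r0=0 r1=20 r2=65528 r3=12 r4=8 r5=12 r6=7 r7=4
PC=6  ori   r7, r4, 11       | r0=0 r1=20 r2=65528 r3=12 r4=8 r5=12 r6=7 r7=11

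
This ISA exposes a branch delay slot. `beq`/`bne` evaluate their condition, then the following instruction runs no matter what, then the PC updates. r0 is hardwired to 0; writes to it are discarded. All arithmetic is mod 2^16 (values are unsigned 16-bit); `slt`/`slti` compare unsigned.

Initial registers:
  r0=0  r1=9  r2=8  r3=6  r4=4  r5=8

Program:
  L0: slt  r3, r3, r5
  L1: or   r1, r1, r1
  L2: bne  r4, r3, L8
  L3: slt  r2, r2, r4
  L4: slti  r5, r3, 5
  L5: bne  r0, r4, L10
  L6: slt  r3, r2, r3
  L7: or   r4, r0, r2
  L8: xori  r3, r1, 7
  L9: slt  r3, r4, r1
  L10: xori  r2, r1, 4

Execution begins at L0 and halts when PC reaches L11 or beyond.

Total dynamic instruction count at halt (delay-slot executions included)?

[0] slt  r3, r3, r5  →  {r0:0, r1:9, r2:8, r3:1, r4:4, r5:8}
[1] or   r1, r1, r1  →  {r0:0, r1:9, r2:8, r3:1, r4:4, r5:8}
[2] bne  r4, r3, L8  →  {r0:0, r1:9, r2:8, r3:1, r4:4, r5:8}  ⟨branch taken⟩
[3] slt  r2, r2, r4  →  {r0:0, r1:9, r2:0, r3:1, r4:4, r5:8}
[8] xori  r3, r1, 7  →  {r0:0, r1:9, r2:0, r3:14, r4:4, r5:8}
[9] slt  r3, r4, r1  →  {r0:0, r1:9, r2:0, r3:1, r4:4, r5:8}
[10] xori  r2, r1, 4  →  {r0:0, r1:9, r2:13, r3:1, r4:4, r5:8}

7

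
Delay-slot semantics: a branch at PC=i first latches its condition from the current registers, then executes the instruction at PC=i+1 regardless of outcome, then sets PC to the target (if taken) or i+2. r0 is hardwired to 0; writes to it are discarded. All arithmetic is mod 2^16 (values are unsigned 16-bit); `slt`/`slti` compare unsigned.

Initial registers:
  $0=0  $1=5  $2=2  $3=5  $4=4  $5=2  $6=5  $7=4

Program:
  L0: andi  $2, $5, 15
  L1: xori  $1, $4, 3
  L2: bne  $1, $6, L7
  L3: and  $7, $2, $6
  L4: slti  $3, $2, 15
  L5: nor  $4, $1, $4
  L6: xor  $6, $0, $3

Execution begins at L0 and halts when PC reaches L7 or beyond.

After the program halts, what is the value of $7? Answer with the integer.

[0] andi  $2, $5, 15  →  {$0:0, $1:5, $2:2, $3:5, $4:4, $5:2, $6:5, $7:4}
[1] xori  $1, $4, 3  →  {$0:0, $1:7, $2:2, $3:5, $4:4, $5:2, $6:5, $7:4}
[2] bne  $1, $6, L7  →  {$0:0, $1:7, $2:2, $3:5, $4:4, $5:2, $6:5, $7:4}  ⟨branch taken⟩
[3] and  $7, $2, $6  →  {$0:0, $1:7, $2:2, $3:5, $4:4, $5:2, $6:5, $7:0}

0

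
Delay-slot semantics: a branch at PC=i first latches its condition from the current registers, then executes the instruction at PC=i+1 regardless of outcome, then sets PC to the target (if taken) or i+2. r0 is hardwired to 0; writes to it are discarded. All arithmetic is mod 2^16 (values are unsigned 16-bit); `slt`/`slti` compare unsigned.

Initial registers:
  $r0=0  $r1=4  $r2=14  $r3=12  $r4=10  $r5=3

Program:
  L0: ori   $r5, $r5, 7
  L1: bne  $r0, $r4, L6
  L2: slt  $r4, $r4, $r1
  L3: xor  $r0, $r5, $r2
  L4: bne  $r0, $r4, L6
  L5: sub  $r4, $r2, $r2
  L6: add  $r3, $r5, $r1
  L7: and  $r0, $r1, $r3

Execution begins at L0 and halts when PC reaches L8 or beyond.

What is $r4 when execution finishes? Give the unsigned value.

  step pc=0: ori   $r5, $r5, 7  regs=(0,4,14,12,10,7)
  step pc=1: bne  $r0, $r4, L6  cond=T  regs=(0,4,14,12,10,7)
  step pc=2: slt  $r4, $r4, $r1  regs=(0,4,14,12,0,7)
  step pc=6: add  $r3, $r5, $r1  regs=(0,4,14,11,0,7)
  step pc=7: and  $r0, $r1, $r3  regs=(0,4,14,11,0,7)

0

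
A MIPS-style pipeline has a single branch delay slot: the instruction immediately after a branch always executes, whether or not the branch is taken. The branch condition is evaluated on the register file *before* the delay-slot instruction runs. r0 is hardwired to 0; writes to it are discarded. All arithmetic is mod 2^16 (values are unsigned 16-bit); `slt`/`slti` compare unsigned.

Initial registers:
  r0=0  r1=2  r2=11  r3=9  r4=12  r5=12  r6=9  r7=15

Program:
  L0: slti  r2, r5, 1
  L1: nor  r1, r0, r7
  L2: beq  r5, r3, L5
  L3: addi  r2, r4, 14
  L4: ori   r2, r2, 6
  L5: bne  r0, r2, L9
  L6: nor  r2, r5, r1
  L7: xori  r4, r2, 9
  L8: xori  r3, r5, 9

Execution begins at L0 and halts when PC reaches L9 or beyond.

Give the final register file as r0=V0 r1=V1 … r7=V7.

r0=0 r1=65520 r2=3 r3=9 r4=12 r5=12 r6=9 r7=15

[0] slti  r2, r5, 1  →  {r0:0, r1:2, r2:0, r3:9, r4:12, r5:12, r6:9, r7:15}
[1] nor  r1, r0, r7  →  {r0:0, r1:65520, r2:0, r3:9, r4:12, r5:12, r6:9, r7:15}
[2] beq  r5, r3, L5  →  {r0:0, r1:65520, r2:0, r3:9, r4:12, r5:12, r6:9, r7:15}  ⟨branch fallthrough⟩
[3] addi  r2, r4, 14  →  {r0:0, r1:65520, r2:26, r3:9, r4:12, r5:12, r6:9, r7:15}
[4] ori   r2, r2, 6  →  {r0:0, r1:65520, r2:30, r3:9, r4:12, r5:12, r6:9, r7:15}
[5] bne  r0, r2, L9  →  {r0:0, r1:65520, r2:30, r3:9, r4:12, r5:12, r6:9, r7:15}  ⟨branch taken⟩
[6] nor  r2, r5, r1  →  {r0:0, r1:65520, r2:3, r3:9, r4:12, r5:12, r6:9, r7:15}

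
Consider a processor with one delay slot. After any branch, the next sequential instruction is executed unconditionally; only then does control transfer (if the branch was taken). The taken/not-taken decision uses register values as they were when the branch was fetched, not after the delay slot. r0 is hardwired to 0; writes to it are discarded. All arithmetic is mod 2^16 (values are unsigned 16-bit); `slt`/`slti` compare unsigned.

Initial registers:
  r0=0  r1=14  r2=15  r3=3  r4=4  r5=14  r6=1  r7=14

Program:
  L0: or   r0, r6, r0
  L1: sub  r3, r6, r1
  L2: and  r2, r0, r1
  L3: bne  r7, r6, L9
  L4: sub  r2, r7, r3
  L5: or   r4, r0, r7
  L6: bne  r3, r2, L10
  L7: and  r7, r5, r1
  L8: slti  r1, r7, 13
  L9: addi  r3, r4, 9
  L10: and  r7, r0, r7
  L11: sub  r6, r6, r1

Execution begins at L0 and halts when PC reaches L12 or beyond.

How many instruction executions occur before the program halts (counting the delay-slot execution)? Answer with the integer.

#0 or   r0, r6, r0 ; 0/14/15/3/4/14/1/14
#1 sub  r3, r6, r1 ; 0/14/15/65523/4/14/1/14
#2 and  r2, r0, r1 ; 0/14/0/65523/4/14/1/14
#3 bne  r7, r6, L9 ; 0/14/0/65523/4/14/1/14 ; →target
#4 sub  r2, r7, r3 ; 0/14/27/65523/4/14/1/14
#9 addi  r3, r4, 9 ; 0/14/27/13/4/14/1/14
#10 and  r7, r0, r7 ; 0/14/27/13/4/14/1/0
#11 sub  r6, r6, r1 ; 0/14/27/13/4/14/65523/0

8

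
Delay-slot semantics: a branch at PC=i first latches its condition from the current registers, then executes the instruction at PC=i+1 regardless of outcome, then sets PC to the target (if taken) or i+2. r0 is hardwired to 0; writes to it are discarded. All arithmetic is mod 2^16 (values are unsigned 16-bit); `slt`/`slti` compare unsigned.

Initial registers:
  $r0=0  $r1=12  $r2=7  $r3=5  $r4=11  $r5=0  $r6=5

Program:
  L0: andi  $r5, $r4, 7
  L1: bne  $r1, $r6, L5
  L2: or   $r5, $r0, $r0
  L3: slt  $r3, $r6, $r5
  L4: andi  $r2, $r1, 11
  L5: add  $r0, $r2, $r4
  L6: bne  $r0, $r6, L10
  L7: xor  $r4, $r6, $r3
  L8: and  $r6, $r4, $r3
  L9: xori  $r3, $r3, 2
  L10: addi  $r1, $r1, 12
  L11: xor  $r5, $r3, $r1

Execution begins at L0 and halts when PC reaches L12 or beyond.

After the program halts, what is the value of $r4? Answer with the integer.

  step pc=0: andi  $r5, $r4, 7  regs=(0,12,7,5,11,3,5)
  step pc=1: bne  $r1, $r6, L5  cond=T  regs=(0,12,7,5,11,3,5)
  step pc=2: or   $r5, $r0, $r0  regs=(0,12,7,5,11,0,5)
  step pc=5: add  $r0, $r2, $r4  regs=(0,12,7,5,11,0,5)
  step pc=6: bne  $r0, $r6, L10  cond=T  regs=(0,12,7,5,11,0,5)
  step pc=7: xor  $r4, $r6, $r3  regs=(0,12,7,5,0,0,5)
  step pc=10: addi  $r1, $r1, 12  regs=(0,24,7,5,0,0,5)
  step pc=11: xor  $r5, $r3, $r1  regs=(0,24,7,5,0,29,5)

0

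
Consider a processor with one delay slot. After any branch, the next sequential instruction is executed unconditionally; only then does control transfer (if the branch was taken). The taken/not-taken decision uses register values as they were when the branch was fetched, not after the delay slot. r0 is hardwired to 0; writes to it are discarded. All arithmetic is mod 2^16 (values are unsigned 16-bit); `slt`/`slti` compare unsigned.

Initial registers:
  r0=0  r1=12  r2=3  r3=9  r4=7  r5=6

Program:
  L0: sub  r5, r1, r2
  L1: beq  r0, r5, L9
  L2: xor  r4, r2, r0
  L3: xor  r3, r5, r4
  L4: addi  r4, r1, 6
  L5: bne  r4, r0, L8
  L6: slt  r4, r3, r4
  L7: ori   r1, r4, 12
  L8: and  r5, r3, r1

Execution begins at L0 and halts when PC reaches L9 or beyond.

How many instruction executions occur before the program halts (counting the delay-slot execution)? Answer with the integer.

8

PC=0  sub  r5, r1, r2        | r0=0 r1=12 r2=3 r3=9 r4=7 r5=9
PC=1  beq  r0, r5, L9        | r0=0 r1=12 r2=3 r3=9 r4=7 r5=9  [not taken]
PC=2  xor  r4, r2, r0        | r0=0 r1=12 r2=3 r3=9 r4=3 r5=9
PC=3  xor  r3, r5, r4        | r0=0 r1=12 r2=3 r3=10 r4=3 r5=9
PC=4  addi  r4, r1, 6        | r0=0 r1=12 r2=3 r3=10 r4=18 r5=9
PC=5  bne  r4, r0, L8        | r0=0 r1=12 r2=3 r3=10 r4=18 r5=9  [TAKEN]
PC=6  slt  r4, r3, r4        | r0=0 r1=12 r2=3 r3=10 r4=1 r5=9
PC=8  and  r5, r3, r1        | r0=0 r1=12 r2=3 r3=10 r4=1 r5=8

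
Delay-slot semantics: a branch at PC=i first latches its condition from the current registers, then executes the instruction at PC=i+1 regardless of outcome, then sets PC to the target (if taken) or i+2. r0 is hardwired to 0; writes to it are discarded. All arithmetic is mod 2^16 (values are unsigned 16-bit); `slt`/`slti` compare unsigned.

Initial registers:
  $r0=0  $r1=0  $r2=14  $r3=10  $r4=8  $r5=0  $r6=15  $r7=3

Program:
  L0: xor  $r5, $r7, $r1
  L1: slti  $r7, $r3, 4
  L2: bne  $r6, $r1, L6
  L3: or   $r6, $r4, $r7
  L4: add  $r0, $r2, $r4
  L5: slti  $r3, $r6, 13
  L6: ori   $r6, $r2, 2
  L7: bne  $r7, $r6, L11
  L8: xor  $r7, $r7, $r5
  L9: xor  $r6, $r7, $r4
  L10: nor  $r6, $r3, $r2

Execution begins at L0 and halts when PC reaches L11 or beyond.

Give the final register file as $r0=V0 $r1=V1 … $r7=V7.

$r0=0 $r1=0 $r2=14 $r3=10 $r4=8 $r5=3 $r6=14 $r7=3

[0] xor  $r5, $r7, $r1  →  {$r0:0, $r1:0, $r2:14, $r3:10, $r4:8, $r5:3, $r6:15, $r7:3}
[1] slti  $r7, $r3, 4  →  {$r0:0, $r1:0, $r2:14, $r3:10, $r4:8, $r5:3, $r6:15, $r7:0}
[2] bne  $r6, $r1, L6  →  {$r0:0, $r1:0, $r2:14, $r3:10, $r4:8, $r5:3, $r6:15, $r7:0}  ⟨branch taken⟩
[3] or   $r6, $r4, $r7  →  {$r0:0, $r1:0, $r2:14, $r3:10, $r4:8, $r5:3, $r6:8, $r7:0}
[6] ori   $r6, $r2, 2  →  {$r0:0, $r1:0, $r2:14, $r3:10, $r4:8, $r5:3, $r6:14, $r7:0}
[7] bne  $r7, $r6, L11  →  {$r0:0, $r1:0, $r2:14, $r3:10, $r4:8, $r5:3, $r6:14, $r7:0}  ⟨branch taken⟩
[8] xor  $r7, $r7, $r5  →  {$r0:0, $r1:0, $r2:14, $r3:10, $r4:8, $r5:3, $r6:14, $r7:3}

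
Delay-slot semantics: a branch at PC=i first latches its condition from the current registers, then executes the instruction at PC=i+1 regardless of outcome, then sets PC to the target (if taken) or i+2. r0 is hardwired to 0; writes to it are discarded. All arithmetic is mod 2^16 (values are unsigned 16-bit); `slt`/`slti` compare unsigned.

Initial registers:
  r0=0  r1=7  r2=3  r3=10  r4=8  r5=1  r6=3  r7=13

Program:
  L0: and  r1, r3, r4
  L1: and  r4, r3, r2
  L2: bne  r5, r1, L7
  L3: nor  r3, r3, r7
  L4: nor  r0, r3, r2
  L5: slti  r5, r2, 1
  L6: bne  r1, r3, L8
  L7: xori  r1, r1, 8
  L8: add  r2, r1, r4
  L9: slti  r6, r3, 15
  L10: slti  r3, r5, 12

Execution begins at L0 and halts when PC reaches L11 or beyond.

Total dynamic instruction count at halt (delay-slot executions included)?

#0 and  r1, r3, r4 ; 0/8/3/10/8/1/3/13
#1 and  r4, r3, r2 ; 0/8/3/10/2/1/3/13
#2 bne  r5, r1, L7 ; 0/8/3/10/2/1/3/13 ; →target
#3 nor  r3, r3, r7 ; 0/8/3/65520/2/1/3/13
#7 xori  r1, r1, 8 ; 0/0/3/65520/2/1/3/13
#8 add  r2, r1, r4 ; 0/0/2/65520/2/1/3/13
#9 slti  r6, r3, 15 ; 0/0/2/65520/2/1/0/13
#10 slti  r3, r5, 12 ; 0/0/2/1/2/1/0/13

8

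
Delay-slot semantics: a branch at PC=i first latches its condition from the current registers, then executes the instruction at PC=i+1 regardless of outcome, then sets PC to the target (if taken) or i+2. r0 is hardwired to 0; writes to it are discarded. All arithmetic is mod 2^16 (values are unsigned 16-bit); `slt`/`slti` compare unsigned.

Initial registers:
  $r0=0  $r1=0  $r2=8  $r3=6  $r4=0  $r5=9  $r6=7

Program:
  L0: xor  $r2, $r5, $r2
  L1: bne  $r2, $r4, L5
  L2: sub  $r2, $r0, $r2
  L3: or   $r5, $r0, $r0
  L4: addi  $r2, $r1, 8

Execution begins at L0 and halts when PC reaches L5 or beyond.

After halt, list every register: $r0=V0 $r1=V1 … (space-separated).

#0 xor  $r2, $r5, $r2 ; 0/0/1/6/0/9/7
#1 bne  $r2, $r4, L5 ; 0/0/1/6/0/9/7 ; →target
#2 sub  $r2, $r0, $r2 ; 0/0/65535/6/0/9/7

$r0=0 $r1=0 $r2=65535 $r3=6 $r4=0 $r5=9 $r6=7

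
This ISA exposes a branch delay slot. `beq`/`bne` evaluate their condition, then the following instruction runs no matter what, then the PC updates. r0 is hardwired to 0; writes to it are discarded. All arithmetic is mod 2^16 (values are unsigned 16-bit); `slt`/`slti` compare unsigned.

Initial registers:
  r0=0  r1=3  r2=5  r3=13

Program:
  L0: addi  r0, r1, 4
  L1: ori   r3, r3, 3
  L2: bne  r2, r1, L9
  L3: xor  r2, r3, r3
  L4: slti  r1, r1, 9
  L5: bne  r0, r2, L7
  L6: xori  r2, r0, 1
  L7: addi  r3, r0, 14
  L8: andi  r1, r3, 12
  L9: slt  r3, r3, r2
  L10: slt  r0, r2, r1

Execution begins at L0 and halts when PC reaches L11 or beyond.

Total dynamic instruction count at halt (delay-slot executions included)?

#0 addi  r0, r1, 4 ; 0/3/5/13
#1 ori   r3, r3, 3 ; 0/3/5/15
#2 bne  r2, r1, L9 ; 0/3/5/15 ; →target
#3 xor  r2, r3, r3 ; 0/3/0/15
#9 slt  r3, r3, r2 ; 0/3/0/0
#10 slt  r0, r2, r1 ; 0/3/0/0

6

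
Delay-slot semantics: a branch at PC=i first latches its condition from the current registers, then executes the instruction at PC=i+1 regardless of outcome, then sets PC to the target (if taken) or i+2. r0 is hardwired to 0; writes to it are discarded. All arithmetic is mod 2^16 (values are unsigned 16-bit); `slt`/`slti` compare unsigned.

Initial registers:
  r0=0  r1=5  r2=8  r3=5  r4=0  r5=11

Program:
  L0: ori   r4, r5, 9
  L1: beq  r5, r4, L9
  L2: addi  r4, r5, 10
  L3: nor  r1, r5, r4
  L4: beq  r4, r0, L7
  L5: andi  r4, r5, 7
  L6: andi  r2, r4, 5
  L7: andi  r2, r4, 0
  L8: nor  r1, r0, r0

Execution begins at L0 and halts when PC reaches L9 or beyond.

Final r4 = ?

21

PC=0  ori   r4, r5, 9        | r0=0 r1=5 r2=8 r3=5 r4=11 r5=11
PC=1  beq  r5, r4, L9        | r0=0 r1=5 r2=8 r3=5 r4=11 r5=11  [TAKEN]
PC=2  addi  r4, r5, 10       | r0=0 r1=5 r2=8 r3=5 r4=21 r5=11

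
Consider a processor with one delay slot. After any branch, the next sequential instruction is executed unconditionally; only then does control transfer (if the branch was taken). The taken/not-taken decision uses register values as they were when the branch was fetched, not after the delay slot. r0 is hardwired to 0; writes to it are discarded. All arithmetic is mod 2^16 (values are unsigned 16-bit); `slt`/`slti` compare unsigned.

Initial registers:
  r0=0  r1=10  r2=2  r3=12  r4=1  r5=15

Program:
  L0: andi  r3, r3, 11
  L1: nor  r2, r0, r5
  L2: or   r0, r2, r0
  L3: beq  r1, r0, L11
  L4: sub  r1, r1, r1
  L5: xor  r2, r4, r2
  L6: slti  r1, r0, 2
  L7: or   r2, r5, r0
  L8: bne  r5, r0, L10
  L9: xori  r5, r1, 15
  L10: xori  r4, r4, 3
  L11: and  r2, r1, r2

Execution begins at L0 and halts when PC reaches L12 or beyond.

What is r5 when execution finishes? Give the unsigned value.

#0 andi  r3, r3, 11 ; 0/10/2/8/1/15
#1 nor  r2, r0, r5 ; 0/10/65520/8/1/15
#2 or   r0, r2, r0 ; 0/10/65520/8/1/15
#3 beq  r1, r0, L11 ; 0/10/65520/8/1/15 ; →fallthru
#4 sub  r1, r1, r1 ; 0/0/65520/8/1/15
#5 xor  r2, r4, r2 ; 0/0/65521/8/1/15
#6 slti  r1, r0, 2 ; 0/1/65521/8/1/15
#7 or   r2, r5, r0 ; 0/1/15/8/1/15
#8 bne  r5, r0, L10 ; 0/1/15/8/1/15 ; →target
#9 xori  r5, r1, 15 ; 0/1/15/8/1/14
#10 xori  r4, r4, 3 ; 0/1/15/8/2/14
#11 and  r2, r1, r2 ; 0/1/1/8/2/14

14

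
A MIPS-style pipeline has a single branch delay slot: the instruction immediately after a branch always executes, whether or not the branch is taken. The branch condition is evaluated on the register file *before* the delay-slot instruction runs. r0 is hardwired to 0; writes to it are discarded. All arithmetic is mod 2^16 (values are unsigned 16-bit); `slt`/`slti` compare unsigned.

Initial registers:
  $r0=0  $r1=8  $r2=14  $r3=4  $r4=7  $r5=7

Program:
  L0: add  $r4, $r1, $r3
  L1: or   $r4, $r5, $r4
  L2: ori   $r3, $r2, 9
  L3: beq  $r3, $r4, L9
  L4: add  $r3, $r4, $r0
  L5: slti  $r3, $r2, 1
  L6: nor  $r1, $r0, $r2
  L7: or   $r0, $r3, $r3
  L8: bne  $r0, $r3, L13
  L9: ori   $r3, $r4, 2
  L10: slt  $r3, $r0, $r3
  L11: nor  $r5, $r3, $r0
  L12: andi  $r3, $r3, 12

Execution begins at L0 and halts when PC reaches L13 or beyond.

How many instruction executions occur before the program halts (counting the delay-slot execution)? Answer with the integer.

  step pc=0: add  $r4, $r1, $r3  regs=(0,8,14,4,12,7)
  step pc=1: or   $r4, $r5, $r4  regs=(0,8,14,4,15,7)
  step pc=2: ori   $r3, $r2, 9  regs=(0,8,14,15,15,7)
  step pc=3: beq  $r3, $r4, L9  cond=T  regs=(0,8,14,15,15,7)
  step pc=4: add  $r3, $r4, $r0  regs=(0,8,14,15,15,7)
  step pc=9: ori   $r3, $r4, 2  regs=(0,8,14,15,15,7)
  step pc=10: slt  $r3, $r0, $r3  regs=(0,8,14,1,15,7)
  step pc=11: nor  $r5, $r3, $r0  regs=(0,8,14,1,15,65534)
  step pc=12: andi  $r3, $r3, 12  regs=(0,8,14,0,15,65534)

9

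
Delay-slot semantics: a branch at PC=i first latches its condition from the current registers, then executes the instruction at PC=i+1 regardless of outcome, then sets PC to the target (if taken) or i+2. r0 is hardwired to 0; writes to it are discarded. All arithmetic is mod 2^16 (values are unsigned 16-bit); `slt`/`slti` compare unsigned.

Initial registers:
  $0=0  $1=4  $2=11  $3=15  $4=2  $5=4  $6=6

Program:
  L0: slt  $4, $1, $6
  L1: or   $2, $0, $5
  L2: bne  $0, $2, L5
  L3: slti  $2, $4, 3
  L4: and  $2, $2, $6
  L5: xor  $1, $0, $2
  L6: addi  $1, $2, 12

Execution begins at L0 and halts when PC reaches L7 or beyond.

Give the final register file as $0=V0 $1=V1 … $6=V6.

[0] slt  $4, $1, $6  →  {$0:0, $1:4, $2:11, $3:15, $4:1, $5:4, $6:6}
[1] or   $2, $0, $5  →  {$0:0, $1:4, $2:4, $3:15, $4:1, $5:4, $6:6}
[2] bne  $0, $2, L5  →  {$0:0, $1:4, $2:4, $3:15, $4:1, $5:4, $6:6}  ⟨branch taken⟩
[3] slti  $2, $4, 3  →  {$0:0, $1:4, $2:1, $3:15, $4:1, $5:4, $6:6}
[5] xor  $1, $0, $2  →  {$0:0, $1:1, $2:1, $3:15, $4:1, $5:4, $6:6}
[6] addi  $1, $2, 12  →  {$0:0, $1:13, $2:1, $3:15, $4:1, $5:4, $6:6}

$0=0 $1=13 $2=1 $3=15 $4=1 $5=4 $6=6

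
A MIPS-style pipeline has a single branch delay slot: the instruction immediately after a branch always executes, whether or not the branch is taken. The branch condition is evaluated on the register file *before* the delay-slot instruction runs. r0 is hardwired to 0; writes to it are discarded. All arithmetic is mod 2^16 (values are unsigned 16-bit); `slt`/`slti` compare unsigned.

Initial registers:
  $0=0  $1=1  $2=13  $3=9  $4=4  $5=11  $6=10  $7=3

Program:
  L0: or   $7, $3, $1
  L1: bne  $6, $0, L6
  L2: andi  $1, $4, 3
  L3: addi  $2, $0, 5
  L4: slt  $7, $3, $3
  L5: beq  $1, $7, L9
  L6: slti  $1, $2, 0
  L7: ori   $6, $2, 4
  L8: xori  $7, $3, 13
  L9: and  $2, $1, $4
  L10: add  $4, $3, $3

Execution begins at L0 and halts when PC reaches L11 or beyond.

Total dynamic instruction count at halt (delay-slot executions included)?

  step pc=0: or   $7, $3, $1  regs=(0,1,13,9,4,11,10,9)
  step pc=1: bne  $6, $0, L6  cond=T  regs=(0,1,13,9,4,11,10,9)
  step pc=2: andi  $1, $4, 3  regs=(0,0,13,9,4,11,10,9)
  step pc=6: slti  $1, $2, 0  regs=(0,0,13,9,4,11,10,9)
  step pc=7: ori   $6, $2, 4  regs=(0,0,13,9,4,11,13,9)
  step pc=8: xori  $7, $3, 13  regs=(0,0,13,9,4,11,13,4)
  step pc=9: and  $2, $1, $4  regs=(0,0,0,9,4,11,13,4)
  step pc=10: add  $4, $3, $3  regs=(0,0,0,9,18,11,13,4)

8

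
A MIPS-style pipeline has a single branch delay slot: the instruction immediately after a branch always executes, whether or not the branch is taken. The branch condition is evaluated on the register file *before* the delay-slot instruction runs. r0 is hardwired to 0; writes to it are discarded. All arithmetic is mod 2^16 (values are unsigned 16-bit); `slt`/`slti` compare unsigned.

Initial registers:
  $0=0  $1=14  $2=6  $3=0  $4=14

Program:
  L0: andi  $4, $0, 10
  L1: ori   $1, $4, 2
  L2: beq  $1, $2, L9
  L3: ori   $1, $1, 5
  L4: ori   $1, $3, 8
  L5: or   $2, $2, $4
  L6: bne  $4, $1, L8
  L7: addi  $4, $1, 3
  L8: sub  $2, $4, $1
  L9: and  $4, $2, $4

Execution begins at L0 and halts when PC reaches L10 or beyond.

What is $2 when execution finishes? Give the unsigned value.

PC=0  andi  $4, $0, 10       | $0=0 $1=14 $2=6 $3=0 $4=0
PC=1  ori   $1, $4, 2        | $0=0 $1=2 $2=6 $3=0 $4=0
PC=2  beq  $1, $2, L9        | $0=0 $1=2 $2=6 $3=0 $4=0  [not taken]
PC=3  ori   $1, $1, 5        | $0=0 $1=7 $2=6 $3=0 $4=0
PC=4  ori   $1, $3, 8        | $0=0 $1=8 $2=6 $3=0 $4=0
PC=5  or   $2, $2, $4        | $0=0 $1=8 $2=6 $3=0 $4=0
PC=6  bne  $4, $1, L8        | $0=0 $1=8 $2=6 $3=0 $4=0  [TAKEN]
PC=7  addi  $4, $1, 3        | $0=0 $1=8 $2=6 $3=0 $4=11
PC=8  sub  $2, $4, $1        | $0=0 $1=8 $2=3 $3=0 $4=11
PC=9  and  $4, $2, $4        | $0=0 $1=8 $2=3 $3=0 $4=3

3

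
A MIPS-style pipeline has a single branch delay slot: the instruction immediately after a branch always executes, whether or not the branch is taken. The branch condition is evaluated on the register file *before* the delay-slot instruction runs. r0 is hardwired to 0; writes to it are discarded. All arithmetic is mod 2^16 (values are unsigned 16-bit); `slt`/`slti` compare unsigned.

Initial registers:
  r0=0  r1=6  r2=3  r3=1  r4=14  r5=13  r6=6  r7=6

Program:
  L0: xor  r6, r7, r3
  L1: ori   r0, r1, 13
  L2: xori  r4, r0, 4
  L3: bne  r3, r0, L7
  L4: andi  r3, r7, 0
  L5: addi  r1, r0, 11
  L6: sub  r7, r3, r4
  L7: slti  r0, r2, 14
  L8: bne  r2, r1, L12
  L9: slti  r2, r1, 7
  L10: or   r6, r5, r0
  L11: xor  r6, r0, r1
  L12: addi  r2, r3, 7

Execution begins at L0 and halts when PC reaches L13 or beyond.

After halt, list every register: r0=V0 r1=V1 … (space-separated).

r0=0 r1=6 r2=7 r3=0 r4=4 r5=13 r6=7 r7=6

#0 xor  r6, r7, r3 ; 0/6/3/1/14/13/7/6
#1 ori   r0, r1, 13 ; 0/6/3/1/14/13/7/6
#2 xori  r4, r0, 4 ; 0/6/3/1/4/13/7/6
#3 bne  r3, r0, L7 ; 0/6/3/1/4/13/7/6 ; →target
#4 andi  r3, r7, 0 ; 0/6/3/0/4/13/7/6
#7 slti  r0, r2, 14 ; 0/6/3/0/4/13/7/6
#8 bne  r2, r1, L12 ; 0/6/3/0/4/13/7/6 ; →target
#9 slti  r2, r1, 7 ; 0/6/1/0/4/13/7/6
#12 addi  r2, r3, 7 ; 0/6/7/0/4/13/7/6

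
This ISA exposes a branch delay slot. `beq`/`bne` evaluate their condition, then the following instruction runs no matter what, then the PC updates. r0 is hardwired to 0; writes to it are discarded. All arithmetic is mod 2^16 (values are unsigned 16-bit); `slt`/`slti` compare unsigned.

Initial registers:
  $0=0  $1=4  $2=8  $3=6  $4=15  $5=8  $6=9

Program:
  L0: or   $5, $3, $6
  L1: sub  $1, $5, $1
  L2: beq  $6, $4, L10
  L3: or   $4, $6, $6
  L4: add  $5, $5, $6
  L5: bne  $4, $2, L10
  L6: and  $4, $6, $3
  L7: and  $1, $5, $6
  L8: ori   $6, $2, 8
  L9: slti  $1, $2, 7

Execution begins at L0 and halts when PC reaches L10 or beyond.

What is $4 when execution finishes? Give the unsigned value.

[0] or   $5, $3, $6  →  {$0:0, $1:4, $2:8, $3:6, $4:15, $5:15, $6:9}
[1] sub  $1, $5, $1  →  {$0:0, $1:11, $2:8, $3:6, $4:15, $5:15, $6:9}
[2] beq  $6, $4, L10  →  {$0:0, $1:11, $2:8, $3:6, $4:15, $5:15, $6:9}  ⟨branch fallthrough⟩
[3] or   $4, $6, $6  →  {$0:0, $1:11, $2:8, $3:6, $4:9, $5:15, $6:9}
[4] add  $5, $5, $6  →  {$0:0, $1:11, $2:8, $3:6, $4:9, $5:24, $6:9}
[5] bne  $4, $2, L10  →  {$0:0, $1:11, $2:8, $3:6, $4:9, $5:24, $6:9}  ⟨branch taken⟩
[6] and  $4, $6, $3  →  {$0:0, $1:11, $2:8, $3:6, $4:0, $5:24, $6:9}

0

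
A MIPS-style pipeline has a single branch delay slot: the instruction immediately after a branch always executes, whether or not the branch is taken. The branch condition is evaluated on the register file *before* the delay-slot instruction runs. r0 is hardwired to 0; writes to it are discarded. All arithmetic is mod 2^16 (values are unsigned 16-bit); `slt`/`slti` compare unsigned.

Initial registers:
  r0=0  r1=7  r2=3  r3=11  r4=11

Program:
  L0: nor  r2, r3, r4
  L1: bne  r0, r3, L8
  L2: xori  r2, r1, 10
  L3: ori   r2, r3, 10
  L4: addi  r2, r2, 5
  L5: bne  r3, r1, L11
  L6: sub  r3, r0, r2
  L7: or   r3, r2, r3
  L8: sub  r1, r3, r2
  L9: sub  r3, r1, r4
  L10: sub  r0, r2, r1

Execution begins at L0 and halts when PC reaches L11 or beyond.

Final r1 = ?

PC=0  nor  r2, r3, r4        | r0=0 r1=7 r2=65524 r3=11 r4=11
PC=1  bne  r0, r3, L8        | r0=0 r1=7 r2=65524 r3=11 r4=11  [TAKEN]
PC=2  xori  r2, r1, 10       | r0=0 r1=7 r2=13 r3=11 r4=11
PC=8  sub  r1, r3, r2        | r0=0 r1=65534 r2=13 r3=11 r4=11
PC=9  sub  r3, r1, r4        | r0=0 r1=65534 r2=13 r3=65523 r4=11
PC=10 sub  r0, r2, r1        | r0=0 r1=65534 r2=13 r3=65523 r4=11

65534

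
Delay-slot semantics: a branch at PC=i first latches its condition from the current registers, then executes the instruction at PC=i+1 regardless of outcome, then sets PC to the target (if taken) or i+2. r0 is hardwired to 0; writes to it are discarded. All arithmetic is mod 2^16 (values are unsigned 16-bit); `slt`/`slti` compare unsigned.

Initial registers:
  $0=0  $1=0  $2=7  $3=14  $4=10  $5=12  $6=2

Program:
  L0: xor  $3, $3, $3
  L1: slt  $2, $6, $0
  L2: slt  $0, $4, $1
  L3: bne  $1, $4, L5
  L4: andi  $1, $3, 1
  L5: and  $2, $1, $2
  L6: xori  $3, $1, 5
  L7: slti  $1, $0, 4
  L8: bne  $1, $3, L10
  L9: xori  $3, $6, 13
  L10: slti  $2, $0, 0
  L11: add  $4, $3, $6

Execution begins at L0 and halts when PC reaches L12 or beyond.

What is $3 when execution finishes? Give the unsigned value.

PC=0  xor  $3, $3, $3        | $0=0 $1=0 $2=7 $3=0 $4=10 $5=12 $6=2
PC=1  slt  $2, $6, $0        | $0=0 $1=0 $2=0 $3=0 $4=10 $5=12 $6=2
PC=2  slt  $0, $4, $1        | $0=0 $1=0 $2=0 $3=0 $4=10 $5=12 $6=2
PC=3  bne  $1, $4, L5        | $0=0 $1=0 $2=0 $3=0 $4=10 $5=12 $6=2  [TAKEN]
PC=4  andi  $1, $3, 1        | $0=0 $1=0 $2=0 $3=0 $4=10 $5=12 $6=2
PC=5  and  $2, $1, $2        | $0=0 $1=0 $2=0 $3=0 $4=10 $5=12 $6=2
PC=6  xori  $3, $1, 5        | $0=0 $1=0 $2=0 $3=5 $4=10 $5=12 $6=2
PC=7  slti  $1, $0, 4        | $0=0 $1=1 $2=0 $3=5 $4=10 $5=12 $6=2
PC=8  bne  $1, $3, L10       | $0=0 $1=1 $2=0 $3=5 $4=10 $5=12 $6=2  [TAKEN]
PC=9  xori  $3, $6, 13       | $0=0 $1=1 $2=0 $3=15 $4=10 $5=12 $6=2
PC=10 slti  $2, $0, 0        | $0=0 $1=1 $2=0 $3=15 $4=10 $5=12 $6=2
PC=11 add  $4, $3, $6        | $0=0 $1=1 $2=0 $3=15 $4=17 $5=12 $6=2

15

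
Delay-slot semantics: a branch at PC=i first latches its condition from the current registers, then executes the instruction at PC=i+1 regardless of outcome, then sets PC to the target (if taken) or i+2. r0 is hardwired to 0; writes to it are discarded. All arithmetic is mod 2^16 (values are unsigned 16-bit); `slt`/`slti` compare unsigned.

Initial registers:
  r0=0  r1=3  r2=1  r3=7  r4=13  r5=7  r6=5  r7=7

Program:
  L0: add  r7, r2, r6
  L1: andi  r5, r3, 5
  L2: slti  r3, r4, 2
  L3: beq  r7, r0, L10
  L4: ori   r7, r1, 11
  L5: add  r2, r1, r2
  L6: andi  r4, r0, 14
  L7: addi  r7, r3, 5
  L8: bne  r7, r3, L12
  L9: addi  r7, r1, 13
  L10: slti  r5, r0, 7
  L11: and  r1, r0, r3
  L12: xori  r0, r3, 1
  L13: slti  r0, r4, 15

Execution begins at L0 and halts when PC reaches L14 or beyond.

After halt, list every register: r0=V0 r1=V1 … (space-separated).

r0=0 r1=3 r2=4 r3=0 r4=0 r5=5 r6=5 r7=16

#0 add  r7, r2, r6 ; 0/3/1/7/13/7/5/6
#1 andi  r5, r3, 5 ; 0/3/1/7/13/5/5/6
#2 slti  r3, r4, 2 ; 0/3/1/0/13/5/5/6
#3 beq  r7, r0, L10 ; 0/3/1/0/13/5/5/6 ; →fallthru
#4 ori   r7, r1, 11 ; 0/3/1/0/13/5/5/11
#5 add  r2, r1, r2 ; 0/3/4/0/13/5/5/11
#6 andi  r4, r0, 14 ; 0/3/4/0/0/5/5/11
#7 addi  r7, r3, 5 ; 0/3/4/0/0/5/5/5
#8 bne  r7, r3, L12 ; 0/3/4/0/0/5/5/5 ; →target
#9 addi  r7, r1, 13 ; 0/3/4/0/0/5/5/16
#12 xori  r0, r3, 1 ; 0/3/4/0/0/5/5/16
#13 slti  r0, r4, 15 ; 0/3/4/0/0/5/5/16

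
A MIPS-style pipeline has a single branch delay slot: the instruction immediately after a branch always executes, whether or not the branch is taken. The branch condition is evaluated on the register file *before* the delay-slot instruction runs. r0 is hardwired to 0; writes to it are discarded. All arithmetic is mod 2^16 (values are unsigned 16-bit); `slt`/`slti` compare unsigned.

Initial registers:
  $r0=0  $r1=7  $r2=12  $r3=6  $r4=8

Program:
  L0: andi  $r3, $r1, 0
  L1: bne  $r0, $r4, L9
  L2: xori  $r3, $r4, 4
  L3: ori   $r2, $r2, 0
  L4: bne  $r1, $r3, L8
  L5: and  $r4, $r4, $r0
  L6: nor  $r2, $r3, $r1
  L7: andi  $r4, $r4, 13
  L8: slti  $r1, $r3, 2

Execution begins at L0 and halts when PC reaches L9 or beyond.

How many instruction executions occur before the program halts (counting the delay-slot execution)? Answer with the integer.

3

[0] andi  $r3, $r1, 0  →  {$r0:0, $r1:7, $r2:12, $r3:0, $r4:8}
[1] bne  $r0, $r4, L9  →  {$r0:0, $r1:7, $r2:12, $r3:0, $r4:8}  ⟨branch taken⟩
[2] xori  $r3, $r4, 4  →  {$r0:0, $r1:7, $r2:12, $r3:12, $r4:8}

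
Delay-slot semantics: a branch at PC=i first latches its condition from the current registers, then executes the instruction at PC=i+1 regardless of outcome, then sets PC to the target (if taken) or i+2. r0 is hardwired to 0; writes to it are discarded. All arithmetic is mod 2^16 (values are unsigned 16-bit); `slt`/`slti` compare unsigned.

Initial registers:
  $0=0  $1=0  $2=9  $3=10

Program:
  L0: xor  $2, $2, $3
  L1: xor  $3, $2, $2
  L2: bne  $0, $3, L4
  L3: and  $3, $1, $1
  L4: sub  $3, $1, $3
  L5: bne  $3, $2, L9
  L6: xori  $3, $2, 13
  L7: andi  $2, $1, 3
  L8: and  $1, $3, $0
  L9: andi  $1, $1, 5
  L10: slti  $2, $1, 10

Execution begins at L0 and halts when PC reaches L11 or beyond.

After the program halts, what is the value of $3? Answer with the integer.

14

#0 xor  $2, $2, $3 ; 0/0/3/10
#1 xor  $3, $2, $2 ; 0/0/3/0
#2 bne  $0, $3, L4 ; 0/0/3/0 ; →fallthru
#3 and  $3, $1, $1 ; 0/0/3/0
#4 sub  $3, $1, $3 ; 0/0/3/0
#5 bne  $3, $2, L9 ; 0/0/3/0 ; →target
#6 xori  $3, $2, 13 ; 0/0/3/14
#9 andi  $1, $1, 5 ; 0/0/3/14
#10 slti  $2, $1, 10 ; 0/0/1/14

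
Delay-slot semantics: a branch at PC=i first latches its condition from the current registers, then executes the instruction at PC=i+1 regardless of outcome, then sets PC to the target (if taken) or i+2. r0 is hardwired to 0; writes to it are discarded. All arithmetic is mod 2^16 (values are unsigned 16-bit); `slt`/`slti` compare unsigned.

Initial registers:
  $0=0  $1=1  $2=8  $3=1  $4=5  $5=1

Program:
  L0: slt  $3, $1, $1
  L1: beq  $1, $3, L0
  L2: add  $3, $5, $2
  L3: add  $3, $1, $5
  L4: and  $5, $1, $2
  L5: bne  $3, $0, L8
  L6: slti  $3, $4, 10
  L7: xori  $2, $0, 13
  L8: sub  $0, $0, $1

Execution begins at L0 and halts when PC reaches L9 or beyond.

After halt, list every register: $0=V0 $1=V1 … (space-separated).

$0=0 $1=1 $2=8 $3=1 $4=5 $5=0

  step pc=0: slt  $3, $1, $1  regs=(0,1,8,0,5,1)
  step pc=1: beq  $1, $3, L0  cond=F  regs=(0,1,8,0,5,1)
  step pc=2: add  $3, $5, $2  regs=(0,1,8,9,5,1)
  step pc=3: add  $3, $1, $5  regs=(0,1,8,2,5,1)
  step pc=4: and  $5, $1, $2  regs=(0,1,8,2,5,0)
  step pc=5: bne  $3, $0, L8  cond=T  regs=(0,1,8,2,5,0)
  step pc=6: slti  $3, $4, 10  regs=(0,1,8,1,5,0)
  step pc=8: sub  $0, $0, $1  regs=(0,1,8,1,5,0)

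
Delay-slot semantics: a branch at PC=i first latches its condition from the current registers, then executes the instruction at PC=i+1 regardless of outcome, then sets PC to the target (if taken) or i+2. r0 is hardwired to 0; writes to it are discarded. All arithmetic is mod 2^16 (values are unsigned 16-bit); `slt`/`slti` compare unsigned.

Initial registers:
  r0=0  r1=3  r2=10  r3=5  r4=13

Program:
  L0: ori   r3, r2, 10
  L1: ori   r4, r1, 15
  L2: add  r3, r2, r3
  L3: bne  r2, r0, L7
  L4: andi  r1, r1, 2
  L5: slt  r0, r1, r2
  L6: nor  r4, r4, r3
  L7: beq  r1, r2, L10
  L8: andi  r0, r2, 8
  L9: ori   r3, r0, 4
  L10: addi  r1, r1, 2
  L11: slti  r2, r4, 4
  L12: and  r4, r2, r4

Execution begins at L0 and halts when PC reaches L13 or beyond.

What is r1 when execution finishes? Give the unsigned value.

4

[0] ori   r3, r2, 10  →  {r0:0, r1:3, r2:10, r3:10, r4:13}
[1] ori   r4, r1, 15  →  {r0:0, r1:3, r2:10, r3:10, r4:15}
[2] add  r3, r2, r3  →  {r0:0, r1:3, r2:10, r3:20, r4:15}
[3] bne  r2, r0, L7  →  {r0:0, r1:3, r2:10, r3:20, r4:15}  ⟨branch taken⟩
[4] andi  r1, r1, 2  →  {r0:0, r1:2, r2:10, r3:20, r4:15}
[7] beq  r1, r2, L10  →  {r0:0, r1:2, r2:10, r3:20, r4:15}  ⟨branch fallthrough⟩
[8] andi  r0, r2, 8  →  {r0:0, r1:2, r2:10, r3:20, r4:15}
[9] ori   r3, r0, 4  →  {r0:0, r1:2, r2:10, r3:4, r4:15}
[10] addi  r1, r1, 2  →  {r0:0, r1:4, r2:10, r3:4, r4:15}
[11] slti  r2, r4, 4  →  {r0:0, r1:4, r2:0, r3:4, r4:15}
[12] and  r4, r2, r4  →  {r0:0, r1:4, r2:0, r3:4, r4:0}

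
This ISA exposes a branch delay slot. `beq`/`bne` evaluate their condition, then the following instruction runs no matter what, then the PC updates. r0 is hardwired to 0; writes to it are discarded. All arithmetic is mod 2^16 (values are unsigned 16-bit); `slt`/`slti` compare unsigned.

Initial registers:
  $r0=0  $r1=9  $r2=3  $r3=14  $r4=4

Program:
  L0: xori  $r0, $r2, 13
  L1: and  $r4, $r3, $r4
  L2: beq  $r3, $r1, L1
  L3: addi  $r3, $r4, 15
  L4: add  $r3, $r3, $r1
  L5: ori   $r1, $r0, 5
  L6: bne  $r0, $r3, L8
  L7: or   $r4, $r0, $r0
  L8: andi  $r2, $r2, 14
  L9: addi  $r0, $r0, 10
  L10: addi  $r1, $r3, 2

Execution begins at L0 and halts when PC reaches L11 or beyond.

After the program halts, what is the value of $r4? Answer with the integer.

[0] xori  $r0, $r2, 13  →  {$r0:0, $r1:9, $r2:3, $r3:14, $r4:4}
[1] and  $r4, $r3, $r4  →  {$r0:0, $r1:9, $r2:3, $r3:14, $r4:4}
[2] beq  $r3, $r1, L1  →  {$r0:0, $r1:9, $r2:3, $r3:14, $r4:4}  ⟨branch fallthrough⟩
[3] addi  $r3, $r4, 15  →  {$r0:0, $r1:9, $r2:3, $r3:19, $r4:4}
[4] add  $r3, $r3, $r1  →  {$r0:0, $r1:9, $r2:3, $r3:28, $r4:4}
[5] ori   $r1, $r0, 5  →  {$r0:0, $r1:5, $r2:3, $r3:28, $r4:4}
[6] bne  $r0, $r3, L8  →  {$r0:0, $r1:5, $r2:3, $r3:28, $r4:4}  ⟨branch taken⟩
[7] or   $r4, $r0, $r0  →  {$r0:0, $r1:5, $r2:3, $r3:28, $r4:0}
[8] andi  $r2, $r2, 14  →  {$r0:0, $r1:5, $r2:2, $r3:28, $r4:0}
[9] addi  $r0, $r0, 10  →  {$r0:0, $r1:5, $r2:2, $r3:28, $r4:0}
[10] addi  $r1, $r3, 2  →  {$r0:0, $r1:30, $r2:2, $r3:28, $r4:0}

0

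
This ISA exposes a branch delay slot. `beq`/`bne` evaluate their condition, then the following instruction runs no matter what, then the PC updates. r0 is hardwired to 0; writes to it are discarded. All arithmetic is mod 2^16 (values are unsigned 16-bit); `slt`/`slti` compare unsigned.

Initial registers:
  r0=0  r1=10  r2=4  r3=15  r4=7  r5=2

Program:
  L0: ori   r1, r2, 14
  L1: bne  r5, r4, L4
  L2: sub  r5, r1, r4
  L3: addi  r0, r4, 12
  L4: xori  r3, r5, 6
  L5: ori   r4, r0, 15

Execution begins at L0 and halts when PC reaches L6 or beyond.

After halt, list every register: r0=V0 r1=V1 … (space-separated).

#0 ori   r1, r2, 14 ; 0/14/4/15/7/2
#1 bne  r5, r4, L4 ; 0/14/4/15/7/2 ; →target
#2 sub  r5, r1, r4 ; 0/14/4/15/7/7
#4 xori  r3, r5, 6 ; 0/14/4/1/7/7
#5 ori   r4, r0, 15 ; 0/14/4/1/15/7

r0=0 r1=14 r2=4 r3=1 r4=15 r5=7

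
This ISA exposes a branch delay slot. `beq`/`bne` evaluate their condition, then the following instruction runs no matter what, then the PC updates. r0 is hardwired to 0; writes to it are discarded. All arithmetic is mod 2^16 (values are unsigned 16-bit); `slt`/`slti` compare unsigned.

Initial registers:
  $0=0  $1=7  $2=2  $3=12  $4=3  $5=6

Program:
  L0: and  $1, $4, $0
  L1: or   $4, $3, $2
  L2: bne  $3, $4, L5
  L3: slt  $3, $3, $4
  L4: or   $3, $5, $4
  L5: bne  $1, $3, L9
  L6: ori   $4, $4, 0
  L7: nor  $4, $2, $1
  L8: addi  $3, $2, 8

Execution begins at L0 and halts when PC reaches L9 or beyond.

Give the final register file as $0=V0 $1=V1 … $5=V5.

$0=0 $1=0 $2=2 $3=1 $4=14 $5=6

  step pc=0: and  $1, $4, $0  regs=(0,0,2,12,3,6)
  step pc=1: or   $4, $3, $2  regs=(0,0,2,12,14,6)
  step pc=2: bne  $3, $4, L5  cond=T  regs=(0,0,2,12,14,6)
  step pc=3: slt  $3, $3, $4  regs=(0,0,2,1,14,6)
  step pc=5: bne  $1, $3, L9  cond=T  regs=(0,0,2,1,14,6)
  step pc=6: ori   $4, $4, 0  regs=(0,0,2,1,14,6)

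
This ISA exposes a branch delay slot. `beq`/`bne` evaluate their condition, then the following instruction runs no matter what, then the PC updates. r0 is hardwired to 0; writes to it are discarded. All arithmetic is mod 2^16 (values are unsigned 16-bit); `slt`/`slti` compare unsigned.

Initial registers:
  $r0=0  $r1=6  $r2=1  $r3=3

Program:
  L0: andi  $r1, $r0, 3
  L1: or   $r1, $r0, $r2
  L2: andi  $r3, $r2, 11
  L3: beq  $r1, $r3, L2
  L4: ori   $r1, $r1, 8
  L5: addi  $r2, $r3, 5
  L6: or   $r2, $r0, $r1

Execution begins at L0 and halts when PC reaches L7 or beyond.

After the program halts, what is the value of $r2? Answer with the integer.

#0 andi  $r1, $r0, 3 ; 0/0/1/3
#1 or   $r1, $r0, $r2 ; 0/1/1/3
#2 andi  $r3, $r2, 11 ; 0/1/1/1
#3 beq  $r1, $r3, L2 ; 0/1/1/1 ; →target
#4 ori   $r1, $r1, 8 ; 0/9/1/1
#2 andi  $r3, $r2, 11 ; 0/9/1/1
#3 beq  $r1, $r3, L2 ; 0/9/1/1 ; →fallthru
#4 ori   $r1, $r1, 8 ; 0/9/1/1
#5 addi  $r2, $r3, 5 ; 0/9/6/1
#6 or   $r2, $r0, $r1 ; 0/9/9/1

9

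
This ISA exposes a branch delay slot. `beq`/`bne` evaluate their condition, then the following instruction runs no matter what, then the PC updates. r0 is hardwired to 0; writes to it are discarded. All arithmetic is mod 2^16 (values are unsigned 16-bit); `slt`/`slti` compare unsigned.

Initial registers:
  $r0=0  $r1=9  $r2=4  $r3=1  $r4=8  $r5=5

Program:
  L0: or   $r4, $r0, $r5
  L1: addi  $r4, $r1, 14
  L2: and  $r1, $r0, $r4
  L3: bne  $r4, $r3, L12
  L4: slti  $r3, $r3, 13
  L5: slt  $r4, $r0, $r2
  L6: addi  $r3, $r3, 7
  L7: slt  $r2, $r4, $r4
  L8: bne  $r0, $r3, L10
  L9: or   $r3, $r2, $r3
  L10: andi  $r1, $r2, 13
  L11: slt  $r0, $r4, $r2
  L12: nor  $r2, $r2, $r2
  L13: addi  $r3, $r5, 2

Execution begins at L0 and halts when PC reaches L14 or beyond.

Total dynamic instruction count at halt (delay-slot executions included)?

7

#0 or   $r4, $r0, $r5 ; 0/9/4/1/5/5
#1 addi  $r4, $r1, 14 ; 0/9/4/1/23/5
#2 and  $r1, $r0, $r4 ; 0/0/4/1/23/5
#3 bne  $r4, $r3, L12 ; 0/0/4/1/23/5 ; →target
#4 slti  $r3, $r3, 13 ; 0/0/4/1/23/5
#12 nor  $r2, $r2, $r2 ; 0/0/65531/1/23/5
#13 addi  $r3, $r5, 2 ; 0/0/65531/7/23/5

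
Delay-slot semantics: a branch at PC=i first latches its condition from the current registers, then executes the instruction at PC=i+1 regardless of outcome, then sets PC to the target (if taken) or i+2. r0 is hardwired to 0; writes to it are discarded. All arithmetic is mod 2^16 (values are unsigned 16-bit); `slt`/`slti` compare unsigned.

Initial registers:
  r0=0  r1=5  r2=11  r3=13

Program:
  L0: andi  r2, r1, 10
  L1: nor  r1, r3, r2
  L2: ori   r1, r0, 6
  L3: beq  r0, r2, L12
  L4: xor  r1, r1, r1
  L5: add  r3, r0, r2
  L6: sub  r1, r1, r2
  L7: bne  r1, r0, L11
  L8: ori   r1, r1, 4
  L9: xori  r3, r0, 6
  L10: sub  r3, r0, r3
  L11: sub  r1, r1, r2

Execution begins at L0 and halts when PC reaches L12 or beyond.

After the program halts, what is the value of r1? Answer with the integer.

PC=0  andi  r2, r1, 10       | r0=0 r1=5 r2=0 r3=13
PC=1  nor  r1, r3, r2        | r0=0 r1=65522 r2=0 r3=13
PC=2  ori   r1, r0, 6        | r0=0 r1=6 r2=0 r3=13
PC=3  beq  r0, r2, L12       | r0=0 r1=6 r2=0 r3=13  [TAKEN]
PC=4  xor  r1, r1, r1        | r0=0 r1=0 r2=0 r3=13

0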